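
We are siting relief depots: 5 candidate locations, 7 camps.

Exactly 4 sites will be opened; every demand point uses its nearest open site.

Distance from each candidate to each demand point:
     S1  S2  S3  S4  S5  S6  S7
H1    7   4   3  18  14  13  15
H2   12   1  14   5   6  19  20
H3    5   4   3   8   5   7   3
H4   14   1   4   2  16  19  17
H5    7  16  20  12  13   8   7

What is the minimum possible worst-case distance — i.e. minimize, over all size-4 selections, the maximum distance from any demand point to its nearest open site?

Open {H1, H2, H3, H4}.
  Farthest demand point is S6 at distance 7 (to H3); all others are ≤ 7.
With {H1, H2, H3, H5} the worst case is 7.
With {H1, H3, H4, H5} the worst case is 7.
No size-4 selection achieves below 7.

7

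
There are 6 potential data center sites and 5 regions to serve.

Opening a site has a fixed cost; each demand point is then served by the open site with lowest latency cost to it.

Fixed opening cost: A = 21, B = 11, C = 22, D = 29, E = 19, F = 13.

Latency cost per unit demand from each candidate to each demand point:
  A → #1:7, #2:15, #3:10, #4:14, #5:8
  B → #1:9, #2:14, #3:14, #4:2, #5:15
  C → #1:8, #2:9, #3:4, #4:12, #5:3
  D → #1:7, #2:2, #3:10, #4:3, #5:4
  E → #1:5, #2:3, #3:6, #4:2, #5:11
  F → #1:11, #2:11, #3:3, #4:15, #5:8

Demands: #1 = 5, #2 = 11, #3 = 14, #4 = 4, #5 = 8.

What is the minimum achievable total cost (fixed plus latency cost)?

185

Open {D, F}: assign each demand point to its cheapest open site.
  #1→D 5×7=35, #2→D 11×2=22, #3→F 14×3=42, #4→D 4×3=12, #5→D 8×4=32
  latency cost 143, fixed 42 → total 185.
Compare {C, E, F}: latency cost 132 + fixed 54 = 186.
Compare {C, E}: latency cost 146 + fixed 41 = 187.
Compare {D, E, F}: latency cost 129 + fixed 61 = 190.
All other subsets cost ≥ 186. Minimum total cost: 185.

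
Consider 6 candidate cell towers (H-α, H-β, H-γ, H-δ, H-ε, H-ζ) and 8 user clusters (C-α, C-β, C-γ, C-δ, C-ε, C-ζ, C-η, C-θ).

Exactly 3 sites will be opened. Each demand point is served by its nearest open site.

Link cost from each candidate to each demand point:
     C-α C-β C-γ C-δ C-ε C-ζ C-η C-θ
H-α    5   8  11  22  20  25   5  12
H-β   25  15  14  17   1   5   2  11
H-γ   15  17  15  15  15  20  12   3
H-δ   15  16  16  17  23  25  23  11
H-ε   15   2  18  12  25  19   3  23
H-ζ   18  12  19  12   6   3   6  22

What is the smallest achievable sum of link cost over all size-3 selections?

Open {H-α, H-β, H-ε}.
  C-α→H-α 5, C-β→H-ε 2, C-γ→H-α 11, C-δ→H-ε 12, C-ε→H-β 1, C-ζ→H-β 5, C-η→H-β 2, C-θ→H-β 11  ⇒ total 49.
Compare {H-α, H-β, H-γ}: total 50.
Compare {H-α, H-β, H-ζ}: total 53.
No size-3 selection does better; minimum is 49.

49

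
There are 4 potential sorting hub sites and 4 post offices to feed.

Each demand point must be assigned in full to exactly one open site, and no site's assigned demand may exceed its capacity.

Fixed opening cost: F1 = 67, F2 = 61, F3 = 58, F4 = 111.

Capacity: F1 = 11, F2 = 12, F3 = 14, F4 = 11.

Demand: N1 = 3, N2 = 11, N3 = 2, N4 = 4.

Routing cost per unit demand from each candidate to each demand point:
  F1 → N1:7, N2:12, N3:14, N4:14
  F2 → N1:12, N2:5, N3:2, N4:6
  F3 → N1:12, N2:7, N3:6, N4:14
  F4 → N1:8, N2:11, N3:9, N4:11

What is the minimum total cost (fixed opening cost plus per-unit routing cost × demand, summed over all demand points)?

Open {F2, F3}; cheapest assignment that respects the capacities:
  F2 (cap 12, load 9): N1, N3, N4 — cost 3×12 + 2×2 + 4×6 = 64
  F3 (cap 14, load 11): N2 — cost 11×7 = 77
  Shipping 141, fixed 119 → total 260.
  Any other capacity-feasible assignment to {F2, F3} ships for at least 141.
Compare {F1, F2}: its best feasible assignment gives total 288.
Compare {F1, F3}: its best feasible assignment gives total 291.
Every other set of open sites that can feasibly serve all demand totals ≥ 288 even under its best assignment. Minimum: 260.

260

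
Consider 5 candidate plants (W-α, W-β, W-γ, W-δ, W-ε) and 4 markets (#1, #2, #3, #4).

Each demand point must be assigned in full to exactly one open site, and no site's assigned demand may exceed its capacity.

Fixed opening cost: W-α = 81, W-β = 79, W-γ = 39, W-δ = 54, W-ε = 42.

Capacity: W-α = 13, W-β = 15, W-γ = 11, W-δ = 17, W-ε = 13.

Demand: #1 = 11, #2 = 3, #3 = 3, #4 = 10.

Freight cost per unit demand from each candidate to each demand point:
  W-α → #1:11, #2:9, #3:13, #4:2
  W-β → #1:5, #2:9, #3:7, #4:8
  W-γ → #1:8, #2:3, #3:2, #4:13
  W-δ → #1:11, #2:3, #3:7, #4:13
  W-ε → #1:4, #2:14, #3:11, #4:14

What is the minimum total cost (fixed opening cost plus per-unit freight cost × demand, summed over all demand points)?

241

Open {W-α, W-γ, W-ε}; cheapest assignment that respects the capacities:
  W-α (cap 13, load 10): #4 — cost 10×2 = 20
  W-γ (cap 11, load 6): #2, #3 — cost 3×3 + 3×2 = 15
  W-ε (cap 13, load 11): #1 — cost 11×4 = 44
  Shipping 79, fixed 162 → total 241.
  Any other capacity-feasible assignment to {W-α, W-γ, W-ε} ships for at least 79.
Compare {W-α, W-δ, W-ε}: its best feasible assignment gives total 271.
Compare {W-α, W-β}: its best feasible assignment gives total 283.
Every other set of open sites that can feasibly serve all demand totals ≥ 271 even under its best assignment. Minimum: 241.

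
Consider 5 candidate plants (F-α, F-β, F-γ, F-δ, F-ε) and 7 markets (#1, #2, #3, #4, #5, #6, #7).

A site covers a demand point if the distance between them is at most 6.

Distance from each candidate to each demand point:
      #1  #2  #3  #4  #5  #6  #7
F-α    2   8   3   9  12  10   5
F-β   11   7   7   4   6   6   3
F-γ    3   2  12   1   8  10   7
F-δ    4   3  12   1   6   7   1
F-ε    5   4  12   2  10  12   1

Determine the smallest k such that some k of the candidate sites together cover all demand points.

Coverage sets (demand points within 6 of each site):
  F-α: {#1, #3, #7}
  F-β: {#4, #5, #6, #7}
  F-γ: {#1, #2, #4}
  F-δ: {#1, #2, #4, #5, #7}
  F-ε: {#1, #2, #4, #7}
No 2 sites suffice: every size-2 union leaves at least one demand point uncovered.
But {F-α, F-β, F-γ} covers everything, so the minimum is 3.

3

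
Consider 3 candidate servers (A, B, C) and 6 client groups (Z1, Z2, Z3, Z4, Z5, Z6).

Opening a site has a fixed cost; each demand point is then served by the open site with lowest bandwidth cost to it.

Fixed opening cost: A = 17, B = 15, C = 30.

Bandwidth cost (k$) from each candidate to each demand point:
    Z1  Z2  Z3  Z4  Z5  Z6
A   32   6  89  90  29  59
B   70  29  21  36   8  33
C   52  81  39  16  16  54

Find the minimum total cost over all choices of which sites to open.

Open {A, B}: assign each demand point to its cheapest open site.
  Z1→A 32, Z2→A 6, Z3→B 21, Z4→B 36, Z5→B 8, Z6→B 33
  bandwidth cost 136, fixed 32 → total 168.
Compare {A, B, C}: bandwidth cost 116 + fixed 62 = 178.
Compare {B, C}: bandwidth cost 159 + fixed 45 = 204.
Compare {A, C}: bandwidth cost 163 + fixed 47 = 210.
All other subsets cost ≥ 178. Minimum total cost: 168.

168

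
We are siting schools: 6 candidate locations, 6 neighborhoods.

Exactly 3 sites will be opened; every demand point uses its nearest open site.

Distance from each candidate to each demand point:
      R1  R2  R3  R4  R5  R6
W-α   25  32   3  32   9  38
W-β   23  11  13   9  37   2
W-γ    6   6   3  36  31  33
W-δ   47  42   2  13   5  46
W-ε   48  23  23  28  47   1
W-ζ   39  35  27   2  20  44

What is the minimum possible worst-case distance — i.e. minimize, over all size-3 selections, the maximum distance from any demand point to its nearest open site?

Open {W-α, W-β, W-γ}.
  Farthest demand point is R4 at distance 9 (to W-β); all others are ≤ 9.
With {W-β, W-γ, W-δ} the worst case is 9.
With {W-γ, W-δ, W-ε} the worst case is 13.
No size-3 selection achieves below 9.

9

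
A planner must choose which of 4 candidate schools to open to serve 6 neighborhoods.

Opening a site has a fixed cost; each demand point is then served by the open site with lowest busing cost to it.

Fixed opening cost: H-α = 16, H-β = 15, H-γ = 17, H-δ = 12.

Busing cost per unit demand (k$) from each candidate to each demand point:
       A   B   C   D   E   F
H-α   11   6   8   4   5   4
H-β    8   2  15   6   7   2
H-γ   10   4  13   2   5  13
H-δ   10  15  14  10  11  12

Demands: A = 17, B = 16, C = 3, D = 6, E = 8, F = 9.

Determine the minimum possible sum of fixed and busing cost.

305

Open {H-α, H-β}: assign each demand point to its cheapest open site.
  A→H-β 17×8=136, B→H-β 16×2=32, C→H-α 3×8=24, D→H-α 6×4=24, E→H-α 8×5=40, F→H-β 9×2=18
  busing cost 274, fixed 31 → total 305.
Compare {H-β, H-γ}: busing cost 277 + fixed 32 = 309.
Compare {H-α, H-β, H-γ}: busing cost 262 + fixed 48 = 310.
Compare {H-α, H-β, H-δ}: busing cost 274 + fixed 43 = 317.
All other subsets cost ≥ 309. Minimum total cost: 305.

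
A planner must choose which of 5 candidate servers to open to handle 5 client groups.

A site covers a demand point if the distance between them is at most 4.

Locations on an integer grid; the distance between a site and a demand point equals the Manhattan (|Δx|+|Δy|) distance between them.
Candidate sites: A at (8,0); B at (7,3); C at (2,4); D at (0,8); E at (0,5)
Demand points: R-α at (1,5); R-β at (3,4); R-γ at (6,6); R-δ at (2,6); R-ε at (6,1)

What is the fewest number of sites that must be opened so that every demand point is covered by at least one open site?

2

Coverage sets (demand points within 4 of each site):
  A: {R-ε}
  B: {R-γ, R-ε}
  C: {R-α, R-β, R-δ}
  D: {R-α, R-δ}
  E: {R-α, R-β, R-δ}
No single site covers all 5 demand points.
But {B, C} covers everything, so the minimum is 2.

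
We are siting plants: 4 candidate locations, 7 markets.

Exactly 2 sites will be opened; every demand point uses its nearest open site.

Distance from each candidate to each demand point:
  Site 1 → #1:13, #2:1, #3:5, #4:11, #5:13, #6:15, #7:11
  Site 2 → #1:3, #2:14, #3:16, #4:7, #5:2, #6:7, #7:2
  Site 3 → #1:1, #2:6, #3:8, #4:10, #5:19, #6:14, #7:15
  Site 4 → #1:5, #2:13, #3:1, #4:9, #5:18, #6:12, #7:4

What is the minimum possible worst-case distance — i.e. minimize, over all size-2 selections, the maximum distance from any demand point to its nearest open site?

7

Open {Site 1, Site 2}.
  Farthest demand point is #4 at distance 7 (to Site 2); all others are ≤ 7.
With {Site 2, Site 3} the worst case is 8.
With {Site 1, Site 4} the worst case is 13.
No size-2 selection achieves below 7.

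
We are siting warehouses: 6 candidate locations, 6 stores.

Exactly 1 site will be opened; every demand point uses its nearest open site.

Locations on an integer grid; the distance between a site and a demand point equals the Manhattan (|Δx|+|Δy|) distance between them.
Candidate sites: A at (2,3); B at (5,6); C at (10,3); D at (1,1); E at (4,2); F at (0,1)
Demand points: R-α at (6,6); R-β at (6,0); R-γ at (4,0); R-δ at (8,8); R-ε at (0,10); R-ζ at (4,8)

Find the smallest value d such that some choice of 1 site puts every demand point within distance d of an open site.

Open {B}.
  Farthest demand point is R-ε at distance 9 (to B); all others are ≤ 9.
With {A} the worst case is 11.
With {E} the worst case is 12.
No size-1 selection achieves below 9.

9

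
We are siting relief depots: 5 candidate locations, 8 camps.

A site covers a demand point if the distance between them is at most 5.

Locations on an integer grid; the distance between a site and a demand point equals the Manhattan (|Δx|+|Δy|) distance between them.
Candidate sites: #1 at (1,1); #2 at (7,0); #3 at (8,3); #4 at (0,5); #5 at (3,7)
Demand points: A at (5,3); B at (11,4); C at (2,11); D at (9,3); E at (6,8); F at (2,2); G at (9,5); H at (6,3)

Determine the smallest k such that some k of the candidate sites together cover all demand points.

Coverage sets (demand points within 5 of each site):
  #1: {F}
  #2: {A, D, H}
  #3: {A, B, D, G, H}
  #4: {F}
  #5: {C, E}
No 2 sites suffice: every size-2 union leaves at least one demand point uncovered.
But {#1, #3, #5} covers everything, so the minimum is 3.

3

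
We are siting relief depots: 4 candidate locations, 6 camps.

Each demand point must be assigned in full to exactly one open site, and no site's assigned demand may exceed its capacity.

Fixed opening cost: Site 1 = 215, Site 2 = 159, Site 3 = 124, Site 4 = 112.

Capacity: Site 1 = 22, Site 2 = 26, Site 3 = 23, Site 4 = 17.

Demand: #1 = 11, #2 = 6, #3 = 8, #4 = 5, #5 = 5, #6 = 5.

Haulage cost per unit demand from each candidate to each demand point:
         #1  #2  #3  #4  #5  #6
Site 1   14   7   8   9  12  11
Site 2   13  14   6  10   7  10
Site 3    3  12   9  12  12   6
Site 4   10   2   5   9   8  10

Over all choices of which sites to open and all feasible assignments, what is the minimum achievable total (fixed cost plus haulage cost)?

551

Open {Site 2, Site 3}; cheapest assignment that respects the capacities:
  Site 2 (cap 26, load 18): #3, #4, #5 — cost 8×6 + 5×10 + 5×7 = 133
  Site 3 (cap 23, load 22): #1, #2, #6 — cost 11×3 + 6×12 + 5×6 = 135
  Shipping 268, fixed 283 → total 551.
  Any other capacity-feasible assignment to {Site 2, Site 3} ships for at least 268.
Compare {Site 2, Site 4}: its best feasible assignment gives total 576.
Compare {Site 3, Site 4}: its best feasible assignment gives total 580.
Every other set of open sites that can feasibly serve all demand totals ≥ 576 even under its best assignment. Minimum: 551.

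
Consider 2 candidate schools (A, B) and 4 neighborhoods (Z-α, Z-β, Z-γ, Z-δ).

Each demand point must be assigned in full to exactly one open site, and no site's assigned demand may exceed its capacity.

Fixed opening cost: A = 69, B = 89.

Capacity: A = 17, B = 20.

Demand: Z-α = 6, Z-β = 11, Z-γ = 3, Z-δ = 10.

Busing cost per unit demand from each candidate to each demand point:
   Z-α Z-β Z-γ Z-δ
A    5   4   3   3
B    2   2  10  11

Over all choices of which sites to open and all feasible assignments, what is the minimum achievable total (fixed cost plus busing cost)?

Open {A, B}; cheapest assignment that respects the capacities:
  A (cap 17, load 13): Z-γ, Z-δ — cost 3×3 + 10×3 = 39
  B (cap 20, load 17): Z-α, Z-β — cost 6×2 + 11×2 = 34
  Shipping 73, fixed 158 → total 231.
  Any other capacity-feasible assignment to {A, B} ships for at least 73.
Total demand is 30 and no other set of sites has combined capacity ≥ 30, so {A, B} is the only feasible choice of open sites. Minimum: 231.

231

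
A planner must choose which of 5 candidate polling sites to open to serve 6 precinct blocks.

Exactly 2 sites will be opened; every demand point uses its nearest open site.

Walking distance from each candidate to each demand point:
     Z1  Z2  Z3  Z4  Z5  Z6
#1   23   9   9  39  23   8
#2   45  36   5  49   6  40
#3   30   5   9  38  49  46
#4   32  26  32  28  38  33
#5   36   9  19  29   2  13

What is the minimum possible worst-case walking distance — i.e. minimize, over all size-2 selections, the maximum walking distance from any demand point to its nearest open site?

Open {#1, #4}.
  Farthest demand point is Z4 at walking distance 28 (to #4); all others are ≤ 28.
With {#1, #5} the worst case is 29.
With {#3, #5} the worst case is 30.
No size-2 selection achieves below 28.

28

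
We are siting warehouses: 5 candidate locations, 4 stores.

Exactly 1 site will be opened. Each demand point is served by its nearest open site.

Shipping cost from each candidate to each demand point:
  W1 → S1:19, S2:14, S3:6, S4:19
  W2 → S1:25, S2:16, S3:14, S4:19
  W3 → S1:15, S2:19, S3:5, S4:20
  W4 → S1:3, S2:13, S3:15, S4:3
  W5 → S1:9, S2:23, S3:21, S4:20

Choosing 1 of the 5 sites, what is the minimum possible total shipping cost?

Open {W4}.
  S1→W4 3, S2→W4 13, S3→W4 15, S4→W4 3  ⇒ total 34.
Compare {W1}: total 58.
Compare {W3}: total 59.
No size-1 selection does better; minimum is 34.

34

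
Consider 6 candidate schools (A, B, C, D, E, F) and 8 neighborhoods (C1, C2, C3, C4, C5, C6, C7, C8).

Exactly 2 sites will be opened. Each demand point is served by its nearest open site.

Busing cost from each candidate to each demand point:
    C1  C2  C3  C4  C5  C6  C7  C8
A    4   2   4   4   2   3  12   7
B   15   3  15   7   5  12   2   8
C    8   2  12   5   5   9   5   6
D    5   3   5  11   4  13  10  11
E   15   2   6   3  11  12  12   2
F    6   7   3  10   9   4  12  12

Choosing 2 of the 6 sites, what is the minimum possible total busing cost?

28

Open {A, B}.
  C1→A 4, C2→A 2, C3→A 4, C4→A 4, C5→A 2, C6→A 3, C7→B 2, C8→A 7  ⇒ total 28.
Compare {A, C}: total 30.
Compare {A, E}: total 32.
No size-2 selection does better; minimum is 28.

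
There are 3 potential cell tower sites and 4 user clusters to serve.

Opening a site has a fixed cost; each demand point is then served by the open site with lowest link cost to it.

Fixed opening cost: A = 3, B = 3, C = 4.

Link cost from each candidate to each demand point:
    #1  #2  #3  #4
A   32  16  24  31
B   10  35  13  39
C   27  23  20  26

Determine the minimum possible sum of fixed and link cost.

Open {A, B, C}: assign each demand point to its cheapest open site.
  #1→B 10, #2→A 16, #3→B 13, #4→C 26
  link cost 65, fixed 10 → total 75.
Compare {A, B}: link cost 70 + fixed 6 = 76.
Compare {B, C}: link cost 72 + fixed 7 = 79.
Compare {A, C}: link cost 89 + fixed 7 = 96.
All other subsets cost ≥ 76. Minimum total cost: 75.

75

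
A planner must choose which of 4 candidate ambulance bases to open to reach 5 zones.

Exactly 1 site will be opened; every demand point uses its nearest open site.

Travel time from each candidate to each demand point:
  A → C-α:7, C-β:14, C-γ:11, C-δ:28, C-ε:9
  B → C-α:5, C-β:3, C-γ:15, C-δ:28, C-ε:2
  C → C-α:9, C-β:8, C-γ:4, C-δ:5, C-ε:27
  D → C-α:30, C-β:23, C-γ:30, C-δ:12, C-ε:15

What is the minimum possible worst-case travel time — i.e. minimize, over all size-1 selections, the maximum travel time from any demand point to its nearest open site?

Open {C}.
  Farthest demand point is C-ε at travel time 27 (to C); all others are ≤ 27.
With {A} the worst case is 28.
With {B} the worst case is 28.
No size-1 selection achieves below 27.

27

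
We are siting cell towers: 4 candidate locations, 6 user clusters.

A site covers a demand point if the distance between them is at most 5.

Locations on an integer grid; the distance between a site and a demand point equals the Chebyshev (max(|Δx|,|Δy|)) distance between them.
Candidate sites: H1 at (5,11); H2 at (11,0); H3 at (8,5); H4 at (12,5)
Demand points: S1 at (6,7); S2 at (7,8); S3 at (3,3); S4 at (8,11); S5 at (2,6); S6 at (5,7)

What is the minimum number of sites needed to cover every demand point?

2

Coverage sets (demand points within 5 of each site):
  H1: {S1, S2, S4, S5, S6}
  H2: {}
  H3: {S1, S2, S3, S6}
  H4: {S2}
No single site covers all 6 demand points.
But {H1, H3} covers everything, so the minimum is 2.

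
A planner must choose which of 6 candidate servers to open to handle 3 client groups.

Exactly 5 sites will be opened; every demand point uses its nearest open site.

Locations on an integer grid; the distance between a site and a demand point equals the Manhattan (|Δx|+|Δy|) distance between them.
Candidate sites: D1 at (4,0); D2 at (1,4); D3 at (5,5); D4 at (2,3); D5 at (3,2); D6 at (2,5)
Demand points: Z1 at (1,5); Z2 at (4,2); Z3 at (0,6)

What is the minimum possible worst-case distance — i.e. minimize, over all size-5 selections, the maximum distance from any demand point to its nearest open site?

3

Open {D1, D2, D3, D4, D5}.
  Farthest demand point is Z3 at distance 3 (to D2); all others are ≤ 3.
With {D1, D2, D3, D4, D6} the worst case is 3.
With {D1, D2, D3, D5, D6} the worst case is 3.
No size-5 selection achieves below 3.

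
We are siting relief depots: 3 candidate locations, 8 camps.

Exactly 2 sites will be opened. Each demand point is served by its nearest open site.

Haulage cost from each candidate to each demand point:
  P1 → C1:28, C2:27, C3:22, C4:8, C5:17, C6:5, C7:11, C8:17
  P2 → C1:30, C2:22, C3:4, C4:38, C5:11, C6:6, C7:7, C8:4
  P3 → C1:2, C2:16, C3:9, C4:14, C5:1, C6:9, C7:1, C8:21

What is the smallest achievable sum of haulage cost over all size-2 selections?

48

Open {P2, P3}.
  C1→P3 2, C2→P3 16, C3→P2 4, C4→P3 14, C5→P3 1, C6→P2 6, C7→P3 1, C8→P2 4  ⇒ total 48.
Compare {P1, P3}: total 59.
Compare {P1, P2}: total 89.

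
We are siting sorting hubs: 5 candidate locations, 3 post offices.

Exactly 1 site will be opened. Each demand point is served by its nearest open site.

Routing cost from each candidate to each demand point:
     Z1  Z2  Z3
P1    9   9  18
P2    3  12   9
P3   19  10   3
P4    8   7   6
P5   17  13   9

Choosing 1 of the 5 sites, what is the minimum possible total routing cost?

Open {P4}.
  Z1→P4 8, Z2→P4 7, Z3→P4 6  ⇒ total 21.
Compare {P2}: total 24.
Compare {P3}: total 32.
No size-1 selection does better; minimum is 21.

21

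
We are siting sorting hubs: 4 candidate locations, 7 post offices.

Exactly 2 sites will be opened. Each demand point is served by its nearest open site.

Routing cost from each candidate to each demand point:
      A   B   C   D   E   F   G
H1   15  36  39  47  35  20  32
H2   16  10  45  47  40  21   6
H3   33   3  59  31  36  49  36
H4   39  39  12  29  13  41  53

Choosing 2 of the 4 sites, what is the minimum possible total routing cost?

Open {H2, H4}.
  A→H2 16, B→H2 10, C→H4 12, D→H4 29, E→H4 13, F→H2 21, G→H2 6  ⇒ total 107.
Compare {H1, H4}: total 157.
Compare {H2, H3}: total 158.
No size-2 selection does better; minimum is 107.

107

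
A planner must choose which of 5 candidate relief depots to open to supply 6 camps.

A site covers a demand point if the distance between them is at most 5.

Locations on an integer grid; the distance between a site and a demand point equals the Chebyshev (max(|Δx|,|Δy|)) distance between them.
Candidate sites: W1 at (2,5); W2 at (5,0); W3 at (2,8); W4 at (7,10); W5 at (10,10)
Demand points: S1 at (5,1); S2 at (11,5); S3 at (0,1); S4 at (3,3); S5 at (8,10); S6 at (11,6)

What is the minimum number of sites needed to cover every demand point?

Coverage sets (demand points within 5 of each site):
  W1: {S1, S3, S4}
  W2: {S1, S3, S4}
  W3: {S4}
  W4: {S2, S5, S6}
  W5: {S2, S5, S6}
No single site covers all 6 demand points.
But {W1, W4} covers everything, so the minimum is 2.

2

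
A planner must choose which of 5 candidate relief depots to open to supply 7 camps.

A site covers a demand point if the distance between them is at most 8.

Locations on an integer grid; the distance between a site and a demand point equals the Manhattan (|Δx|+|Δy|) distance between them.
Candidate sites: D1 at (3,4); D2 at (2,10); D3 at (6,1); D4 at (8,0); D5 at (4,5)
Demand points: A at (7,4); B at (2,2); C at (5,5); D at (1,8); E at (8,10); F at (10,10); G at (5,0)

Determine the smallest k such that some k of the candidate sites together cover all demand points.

2

Coverage sets (demand points within 8 of each site):
  D1: {A, B, C, D, G}
  D2: {B, C, D, E, F}
  D3: {A, B, C, G}
  D4: {A, B, C, G}
  D5: {A, B, C, D, G}
No single site covers all 7 demand points.
But {D1, D2} covers everything, so the minimum is 2.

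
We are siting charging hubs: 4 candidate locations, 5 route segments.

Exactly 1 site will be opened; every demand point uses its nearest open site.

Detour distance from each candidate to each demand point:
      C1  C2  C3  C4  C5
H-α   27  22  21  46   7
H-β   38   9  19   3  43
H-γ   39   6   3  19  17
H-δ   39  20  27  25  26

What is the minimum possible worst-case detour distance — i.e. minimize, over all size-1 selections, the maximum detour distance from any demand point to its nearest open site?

39

Open {H-γ}.
  Farthest demand point is C1 at detour distance 39 (to H-γ); all others are ≤ 39.
With {H-δ} the worst case is 39.
With {H-β} the worst case is 43.
No size-1 selection achieves below 39.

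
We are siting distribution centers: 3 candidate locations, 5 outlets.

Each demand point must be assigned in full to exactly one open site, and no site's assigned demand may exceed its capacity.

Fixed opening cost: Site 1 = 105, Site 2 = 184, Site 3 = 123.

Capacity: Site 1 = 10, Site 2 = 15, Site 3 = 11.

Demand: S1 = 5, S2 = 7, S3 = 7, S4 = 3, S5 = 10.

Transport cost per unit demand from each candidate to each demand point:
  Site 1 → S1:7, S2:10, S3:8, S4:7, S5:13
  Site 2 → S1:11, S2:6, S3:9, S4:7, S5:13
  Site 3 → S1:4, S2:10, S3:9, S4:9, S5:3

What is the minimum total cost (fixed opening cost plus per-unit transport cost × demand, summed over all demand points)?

603

Open {Site 1, Site 2, Site 3}; cheapest assignment that respects the capacities:
  Site 1 (cap 10, load 8): S1, S4 — cost 5×7 + 3×7 = 56
  Site 2 (cap 15, load 14): S2, S3 — cost 7×6 + 7×9 = 105
  Site 3 (cap 11, load 10): S5 — cost 10×3 = 30
  Shipping 191, fixed 412 → total 603.
  Any other capacity-feasible assignment to {Site 1, Site 2, Site 3} ships for at least 191.
Total demand is 32 and no other set of sites has combined capacity ≥ 32, so {Site 1, Site 2, Site 3} is the only feasible choice of open sites. Minimum: 603.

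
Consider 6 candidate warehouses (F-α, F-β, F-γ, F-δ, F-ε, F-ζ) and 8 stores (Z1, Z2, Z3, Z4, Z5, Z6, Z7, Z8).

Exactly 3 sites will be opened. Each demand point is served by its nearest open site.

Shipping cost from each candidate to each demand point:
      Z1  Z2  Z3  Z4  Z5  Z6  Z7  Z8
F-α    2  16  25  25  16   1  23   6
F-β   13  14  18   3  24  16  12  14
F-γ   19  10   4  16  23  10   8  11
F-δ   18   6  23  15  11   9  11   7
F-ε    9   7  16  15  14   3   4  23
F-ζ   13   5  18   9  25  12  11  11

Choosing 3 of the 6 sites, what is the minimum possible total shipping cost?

Open {F-α, F-β, F-γ}.
  Z1→F-α 2, Z2→F-γ 10, Z3→F-γ 4, Z4→F-β 3, Z5→F-α 16, Z6→F-α 1, Z7→F-γ 8, Z8→F-α 6  ⇒ total 50.
Compare {F-α, F-γ, F-ζ}: total 51.
Compare {F-α, F-β, F-ε}: total 53.
No size-3 selection does better; minimum is 50.

50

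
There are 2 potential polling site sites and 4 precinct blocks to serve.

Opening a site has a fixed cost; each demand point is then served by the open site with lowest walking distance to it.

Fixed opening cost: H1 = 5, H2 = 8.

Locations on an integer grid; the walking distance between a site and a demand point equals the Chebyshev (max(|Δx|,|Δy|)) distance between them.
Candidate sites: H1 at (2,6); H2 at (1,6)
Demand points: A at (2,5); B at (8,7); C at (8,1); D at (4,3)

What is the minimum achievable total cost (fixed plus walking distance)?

Open {H1}: assign each demand point to its cheapest open site.
  A→H1 1, B→H1 6, C→H1 6, D→H1 3
  walking distance 16, fixed 5 → total 21.
Compare {H2}: walking distance 18 + fixed 8 = 26.
Compare {H1, H2}: walking distance 16 + fixed 13 = 29.

21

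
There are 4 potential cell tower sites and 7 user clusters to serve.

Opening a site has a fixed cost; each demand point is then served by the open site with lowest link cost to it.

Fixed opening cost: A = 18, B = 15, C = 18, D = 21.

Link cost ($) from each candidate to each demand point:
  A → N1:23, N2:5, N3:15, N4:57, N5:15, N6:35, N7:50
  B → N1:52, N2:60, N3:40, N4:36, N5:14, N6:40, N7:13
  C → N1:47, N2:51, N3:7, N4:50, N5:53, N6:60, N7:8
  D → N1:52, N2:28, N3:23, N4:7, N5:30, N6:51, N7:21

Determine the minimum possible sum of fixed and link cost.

157

Open {A, C, D}: assign each demand point to its cheapest open site.
  N1→A 23, N2→A 5, N3→C 7, N4→D 7, N5→A 15, N6→A 35, N7→C 8
  link cost 100, fixed 57 → total 157.
Compare {A, D}: link cost 121 + fixed 39 = 160.
Compare {A, B, D}: link cost 112 + fixed 54 = 166.
Compare {A, B, C, D}: link cost 99 + fixed 72 = 171.
All other subsets cost ≥ 160. Minimum total cost: 157.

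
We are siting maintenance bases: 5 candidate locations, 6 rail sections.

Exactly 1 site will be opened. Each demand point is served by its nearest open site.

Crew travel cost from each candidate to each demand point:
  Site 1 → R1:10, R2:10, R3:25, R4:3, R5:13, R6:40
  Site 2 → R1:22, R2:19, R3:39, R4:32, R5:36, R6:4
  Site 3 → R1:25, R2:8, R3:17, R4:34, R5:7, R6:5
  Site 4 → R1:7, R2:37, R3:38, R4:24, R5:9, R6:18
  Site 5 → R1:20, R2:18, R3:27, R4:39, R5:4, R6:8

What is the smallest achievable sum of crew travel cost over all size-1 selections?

96

Open {Site 3}.
  R1→Site 3 25, R2→Site 3 8, R3→Site 3 17, R4→Site 3 34, R5→Site 3 7, R6→Site 3 5  ⇒ total 96.
Compare {Site 1}: total 101.
Compare {Site 5}: total 116.
No size-1 selection does better; minimum is 96.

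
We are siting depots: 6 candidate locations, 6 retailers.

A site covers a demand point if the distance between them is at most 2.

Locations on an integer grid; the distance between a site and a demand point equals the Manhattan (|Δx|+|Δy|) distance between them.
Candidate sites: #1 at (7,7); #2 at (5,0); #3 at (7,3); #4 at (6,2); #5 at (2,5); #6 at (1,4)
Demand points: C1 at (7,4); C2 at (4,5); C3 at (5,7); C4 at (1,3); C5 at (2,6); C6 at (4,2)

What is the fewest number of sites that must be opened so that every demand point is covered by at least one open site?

5

Coverage sets (demand points within 2 of each site):
  #1: {C3}
  #2: {}
  #3: {C1}
  #4: {C6}
  #5: {C2, C5}
  #6: {C4}
No 4 sites suffice: every size-4 union leaves at least one demand point uncovered.
But {#1, #3, #4, #5, #6} covers everything, so the minimum is 5.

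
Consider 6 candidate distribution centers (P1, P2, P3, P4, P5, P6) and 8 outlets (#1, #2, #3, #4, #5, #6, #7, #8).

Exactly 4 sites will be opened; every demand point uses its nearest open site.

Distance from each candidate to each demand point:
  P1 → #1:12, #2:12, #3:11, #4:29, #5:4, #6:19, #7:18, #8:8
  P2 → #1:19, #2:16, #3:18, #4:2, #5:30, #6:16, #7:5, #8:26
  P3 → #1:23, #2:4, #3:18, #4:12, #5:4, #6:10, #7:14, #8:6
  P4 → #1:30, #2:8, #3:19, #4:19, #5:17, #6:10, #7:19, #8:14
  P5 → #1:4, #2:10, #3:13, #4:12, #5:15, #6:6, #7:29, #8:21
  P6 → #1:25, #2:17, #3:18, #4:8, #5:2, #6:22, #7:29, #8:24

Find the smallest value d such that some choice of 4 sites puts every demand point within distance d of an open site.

11

Open {P1, P2, P3, P5}.
  Farthest demand point is #3 at distance 11 (to P1); all others are ≤ 11.
With {P1, P2, P4, P5} the worst case is 11.
With {P1, P2, P5, P6} the worst case is 11.
No size-4 selection achieves below 11.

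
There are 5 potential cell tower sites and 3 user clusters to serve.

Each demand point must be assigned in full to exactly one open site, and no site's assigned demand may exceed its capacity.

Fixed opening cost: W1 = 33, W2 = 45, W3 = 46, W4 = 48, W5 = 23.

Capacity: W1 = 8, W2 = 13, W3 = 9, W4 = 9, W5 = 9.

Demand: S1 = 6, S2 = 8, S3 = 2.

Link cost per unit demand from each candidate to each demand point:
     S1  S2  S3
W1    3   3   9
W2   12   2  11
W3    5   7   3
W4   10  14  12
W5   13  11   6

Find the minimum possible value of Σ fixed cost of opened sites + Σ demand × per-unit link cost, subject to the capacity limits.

130

Open {W1, W2}; cheapest assignment that respects the capacities:
  W1 (cap 8, load 8): S1, S3 — cost 6×3 + 2×9 = 36
  W2 (cap 13, load 8): S2 — cost 8×2 = 16
  Shipping 52, fixed 78 → total 130.
  Any other capacity-feasible assignment to {W1, W2} ships for at least 52.
Compare {W1, W3}: its best feasible assignment gives total 139.
Compare {W2, W3}: its best feasible assignment gives total 143.
Every other set of open sites that can feasibly serve all demand totals ≥ 139 even under its best assignment. Minimum: 130.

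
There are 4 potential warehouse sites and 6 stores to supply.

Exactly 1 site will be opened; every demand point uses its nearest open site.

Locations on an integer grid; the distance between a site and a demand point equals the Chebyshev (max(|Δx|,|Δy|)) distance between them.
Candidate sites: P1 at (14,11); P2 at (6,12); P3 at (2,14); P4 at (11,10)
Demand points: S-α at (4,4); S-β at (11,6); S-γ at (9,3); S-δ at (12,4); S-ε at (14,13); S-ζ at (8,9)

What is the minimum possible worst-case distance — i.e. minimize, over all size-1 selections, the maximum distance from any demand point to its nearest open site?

7

Open {P4}.
  Farthest demand point is S-α at distance 7 (to P4); all others are ≤ 7.
With {P2} the worst case is 9.
With {P1} the worst case is 10.
No size-1 selection achieves below 7.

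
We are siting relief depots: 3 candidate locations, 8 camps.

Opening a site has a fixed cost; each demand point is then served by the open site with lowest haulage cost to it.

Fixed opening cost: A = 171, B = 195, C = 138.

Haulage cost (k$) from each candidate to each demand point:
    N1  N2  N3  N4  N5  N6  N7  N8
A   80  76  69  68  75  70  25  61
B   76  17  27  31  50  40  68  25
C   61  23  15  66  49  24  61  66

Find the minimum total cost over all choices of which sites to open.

Open {C}: assign each demand point to its cheapest open site.
  N1→C 61, N2→C 23, N3→C 15, N4→C 66, N5→C 49, N6→C 24, N7→C 61, N8→C 66
  haulage cost 365, fixed 138 → total 503.
Compare {B}: haulage cost 334 + fixed 195 = 529.
Compare {B, C}: haulage cost 283 + fixed 333 = 616.
Compare {A, C}: haulage cost 324 + fixed 309 = 633.
All other subsets cost ≥ 529. Minimum total cost: 503.

503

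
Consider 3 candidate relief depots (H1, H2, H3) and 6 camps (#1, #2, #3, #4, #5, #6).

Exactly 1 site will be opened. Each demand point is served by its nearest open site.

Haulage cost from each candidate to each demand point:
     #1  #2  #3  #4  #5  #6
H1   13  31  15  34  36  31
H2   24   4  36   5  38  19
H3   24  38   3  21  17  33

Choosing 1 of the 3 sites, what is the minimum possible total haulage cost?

126

Open {H2}.
  #1→H2 24, #2→H2 4, #3→H2 36, #4→H2 5, #5→H2 38, #6→H2 19  ⇒ total 126.
Compare {H3}: total 136.
Compare {H1}: total 160.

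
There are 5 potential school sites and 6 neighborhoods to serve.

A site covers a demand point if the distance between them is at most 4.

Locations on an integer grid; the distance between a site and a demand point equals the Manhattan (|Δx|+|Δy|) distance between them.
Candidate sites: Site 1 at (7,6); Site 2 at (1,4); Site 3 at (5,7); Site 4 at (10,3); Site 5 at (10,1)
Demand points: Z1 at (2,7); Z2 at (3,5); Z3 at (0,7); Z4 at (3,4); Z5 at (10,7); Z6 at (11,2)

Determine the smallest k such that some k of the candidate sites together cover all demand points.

2

Coverage sets (demand points within 4 of each site):
  Site 1: {Z5}
  Site 2: {Z1, Z2, Z3, Z4}
  Site 3: {Z1, Z2}
  Site 4: {Z5, Z6}
  Site 5: {Z6}
No single site covers all 6 demand points.
But {Site 2, Site 4} covers everything, so the minimum is 2.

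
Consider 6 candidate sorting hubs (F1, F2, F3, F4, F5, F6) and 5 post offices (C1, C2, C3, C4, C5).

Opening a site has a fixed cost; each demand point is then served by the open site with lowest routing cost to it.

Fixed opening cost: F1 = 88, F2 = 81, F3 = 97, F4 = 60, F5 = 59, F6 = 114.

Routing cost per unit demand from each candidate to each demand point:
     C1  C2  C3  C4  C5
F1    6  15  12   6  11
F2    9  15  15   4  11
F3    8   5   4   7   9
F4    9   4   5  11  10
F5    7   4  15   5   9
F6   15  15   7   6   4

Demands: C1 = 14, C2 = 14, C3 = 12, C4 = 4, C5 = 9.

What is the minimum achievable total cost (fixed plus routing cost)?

Open {F4, F5}: assign each demand point to its cheapest open site.
  C1→F5 14×7=98, C2→F4 14×4=56, C3→F4 12×5=60, C4→F5 4×5=20, C5→F5 9×9=81
  routing cost 315, fixed 119 → total 434.
Compare {F3}: routing cost 339 + fixed 97 = 436.
Compare {F4}: routing cost 376 + fixed 60 = 436.
Compare {F3, F5}: routing cost 303 + fixed 156 = 459.
All other subsets cost ≥ 436. Minimum total cost: 434.

434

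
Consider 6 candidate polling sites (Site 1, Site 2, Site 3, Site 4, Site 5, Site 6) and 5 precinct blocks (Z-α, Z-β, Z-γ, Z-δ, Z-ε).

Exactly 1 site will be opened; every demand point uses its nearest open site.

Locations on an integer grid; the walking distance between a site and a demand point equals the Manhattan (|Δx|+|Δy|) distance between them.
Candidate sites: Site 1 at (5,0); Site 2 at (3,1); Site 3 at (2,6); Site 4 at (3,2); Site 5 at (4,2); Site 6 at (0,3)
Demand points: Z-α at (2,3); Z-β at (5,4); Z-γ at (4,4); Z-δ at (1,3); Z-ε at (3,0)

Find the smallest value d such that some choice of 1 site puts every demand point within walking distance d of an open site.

Open {Site 4}.
  Farthest demand point is Z-β at walking distance 4 (to Site 4); all others are ≤ 4.
With {Site 5} the worst case is 4.
With {Site 2} the worst case is 5.
No size-1 selection achieves below 4.

4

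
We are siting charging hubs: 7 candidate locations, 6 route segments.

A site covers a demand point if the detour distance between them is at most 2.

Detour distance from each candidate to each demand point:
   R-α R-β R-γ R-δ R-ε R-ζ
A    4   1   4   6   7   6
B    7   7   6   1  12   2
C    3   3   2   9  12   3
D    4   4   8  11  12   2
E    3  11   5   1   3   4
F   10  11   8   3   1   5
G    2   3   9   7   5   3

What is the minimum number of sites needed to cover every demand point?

Coverage sets (demand points within 2 of each site):
  A: {R-β}
  B: {R-δ, R-ζ}
  C: {R-γ}
  D: {R-ζ}
  E: {R-δ}
  F: {R-ε}
  G: {R-α}
No 4 sites suffice: every size-4 union leaves at least one demand point uncovered.
But {A, B, C, F, G} covers everything, so the minimum is 5.

5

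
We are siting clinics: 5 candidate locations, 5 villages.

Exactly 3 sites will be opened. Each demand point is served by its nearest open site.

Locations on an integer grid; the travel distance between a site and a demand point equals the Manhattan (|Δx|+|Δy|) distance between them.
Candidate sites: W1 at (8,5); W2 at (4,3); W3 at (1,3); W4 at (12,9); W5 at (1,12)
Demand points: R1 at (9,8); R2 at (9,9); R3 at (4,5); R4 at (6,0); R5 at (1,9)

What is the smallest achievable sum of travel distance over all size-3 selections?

17

Open {W2, W4, W5}.
  R1→W4 4, R2→W4 3, R3→W2 2, R4→W2 5, R5→W5 3  ⇒ total 17.
Compare {W1, W2, W5}: total 19.
Compare {W2, W3, W4}: total 20.
No size-3 selection does better; minimum is 17.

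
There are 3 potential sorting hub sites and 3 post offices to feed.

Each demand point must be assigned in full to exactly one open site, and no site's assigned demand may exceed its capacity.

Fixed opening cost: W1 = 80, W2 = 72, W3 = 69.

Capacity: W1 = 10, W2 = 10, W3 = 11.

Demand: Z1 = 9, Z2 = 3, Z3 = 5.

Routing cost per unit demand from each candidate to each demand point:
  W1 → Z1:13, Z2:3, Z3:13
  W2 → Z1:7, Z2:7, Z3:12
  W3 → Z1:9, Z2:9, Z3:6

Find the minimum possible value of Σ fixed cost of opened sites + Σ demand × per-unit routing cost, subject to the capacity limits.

Open {W2, W3}; cheapest assignment that respects the capacities:
  W2 (cap 10, load 9): Z1 — cost 9×7 = 63
  W3 (cap 11, load 8): Z2, Z3 — cost 3×9 + 5×6 = 57
  Shipping 120, fixed 141 → total 261.
  Any other capacity-feasible assignment to {W2, W3} ships for at least 120.
Compare {W1, W2}: its best feasible assignment gives total 289.
Compare {W1, W3}: its best feasible assignment gives total 304.
Every other set of open sites that can feasibly serve all demand totals ≥ 289 even under its best assignment. Minimum: 261.

261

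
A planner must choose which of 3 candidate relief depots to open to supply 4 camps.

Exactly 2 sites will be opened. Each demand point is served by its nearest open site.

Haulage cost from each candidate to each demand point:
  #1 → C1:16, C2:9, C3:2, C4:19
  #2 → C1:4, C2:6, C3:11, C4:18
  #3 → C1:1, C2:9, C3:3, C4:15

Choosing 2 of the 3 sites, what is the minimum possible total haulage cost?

25

Open {#2, #3}.
  C1→#3 1, C2→#2 6, C3→#3 3, C4→#3 15  ⇒ total 25.
Compare {#1, #3}: total 27.
Compare {#1, #2}: total 30.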